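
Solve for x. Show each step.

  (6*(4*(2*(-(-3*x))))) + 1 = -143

Step 1. [(6*(4*(2*(-(-3*x))))) + 1 = -143] 1 comes off first (subtract 1). So sub: 6*(4*(2*(-(-3*x)))) = -144.
Step 2. [6*(4*(2*(-(-3*x)))) = -144] divide by the outer 6. So div: 4*(2*(-(-3*x))) = -24.
Step 3. [4*(2*(-(-3*x))) = -24] divide by the outer 4 ⇒ div: 2*(-(-3*x)) = -6.
Step 4. [2*(-(-3*x)) = -6] divide by the outer 2 ⇒ div: -(-3*x) = -3.
Step 5. [-(-3*x) = -3] flip signs both sides, so neg: -3*x = 3.
Step 6. [-3*x = 3] -3 out front; divide by -3. So div: x = -1.

Answer: x ∈ {-1}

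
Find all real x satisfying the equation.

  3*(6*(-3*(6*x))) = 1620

Step 1. [3*(6*(-3*(6*x))) = 1620] 3 out front; divide by 3. So div: 6*(-3*(6*x)) = 540.
Step 2. [6*(-3*(6*x)) = 540] leading coefficient 6: divide by 6. So div: -3*(6*x) = 90.
Step 3. [-3*(6*x) = 90] -3 out front; divide by -3 ⇒ div: 6*x = -30.
Step 4. [6*x = -30] 6·(inner) — divide through by 6, so div: x = -5.

Answer: x ∈ {-5}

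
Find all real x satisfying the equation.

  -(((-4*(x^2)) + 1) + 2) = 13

Step 1. [-(((-4*(x^2)) + 1) + 2) = 13] LHS negated; negate both sides, so neg: ((-4*(x^2)) + 1) + 2 = -13.
Step 2. [((-4*(x^2)) + 1) + 2 = -13] +2 is outermost — subtract 2 both sides. So sub: (-4*(x^2)) + 1 = -15.
Step 3. [(-4*(x^2)) + 1 = -15] subtract 1: x sits inside (… + 1) ⇒ sub: -4*(x^2) = -16.
Step 4. [-4*(x^2) = -16] -4 out front; divide by -4, so div: x^2 = 4.
Step 5. [x^2 = 4] √ both sides: 4 ≥ 0 gives two branches, so sqrt: x = 2 or -2.

Answer: x ∈ {-2, 2}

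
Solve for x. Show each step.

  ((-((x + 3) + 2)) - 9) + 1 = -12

Step 1. [((-((x + 3) + 2)) - 9) + 1 = -12] the outer +1 inverts by subtracting 1. So sub: (-((x + 3) + 2)) - 9 = -13.
Step 2. [(-((x + 3) + 2)) - 9 = -13] add 9: x sits inside (… - 9), so sub: -((x + 3) + 2) = -4.
Step 3. [-((x + 3) + 2) = -4] flip signs both sides, so neg: (x + 3) + 2 = 4.
Step 4. [(x + 3) + 2 = 4] +2 is outermost — subtract 2 both sides ⇒ sub: x + 3 = 2.
Step 5. [x + 3 = 2] 3 comes off first (subtract 3) ⇒ sub: x = -1.

Answer: x ∈ {-1}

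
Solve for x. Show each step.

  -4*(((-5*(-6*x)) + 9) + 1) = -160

Step 1. [-4*(((-5*(-6*x)) + 9) + 1) = -160] -4·(inner) — divide through by -4 ⇒ div: ((-5*(-6*x)) + 9) + 1 = 40.
Step 2. [((-5*(-6*x)) + 9) + 1 = 40] 1 comes off first (subtract 1). So sub: (-5*(-6*x)) + 9 = 39.
Step 3. [(-5*(-6*x)) + 9 = 39] the outer +9 inverts by subtracting 9, so sub: -5*(-6*x) = 30.
Step 4. [-5*(-6*x) = 30] LHS = -5·(…); ÷-5 both sides. So div: -6*x = -6.
Step 5. [-6*x = -6] leading coefficient -6: divide by -6, so div: x = 1.

Answer: x ∈ {1}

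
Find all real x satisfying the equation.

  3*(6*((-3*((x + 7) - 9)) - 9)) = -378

Step 1. [3*(6*((-3*((x + 7) - 9)) - 9)) = -378] 3 out front; divide by 3, so div: 6*((-3*((x + 7) - 9)) - 9) = -126.
Step 2. [6*((-3*((x + 7) - 9)) - 9) = -126] LHS = 6·(…); ÷6 both sides. So div: (-3*((x + 7) - 9)) - 9 = -21.
Step 3. [(-3*((x + 7) - 9)) - 9 = -21] common factor -3 (LHS and -21) — divide through, so factor: ((x + 7) - 9) + 3 = 7.
Step 4. [((x + 7) - 9) + 3 = 7] the outer +3 inverts by subtracting 3, so sub: (x + 7) - 9 = 4.
Step 5. [(x + 7) - 9 = 4] add 9: x sits inside (… - 9) ⇒ sub: x + 7 = 13.
Step 6. [x + 7 = 13] 7 comes off first (subtract 7) ⇒ sub: x = 6.

Answer: x ∈ {6}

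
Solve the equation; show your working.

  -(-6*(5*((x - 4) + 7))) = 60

Step 1. [-(-6*(5*((x - 4) + 7))) = 60] LHS negated; negate both sides ⇒ neg: -6*(5*((x - 4) + 7)) = -60.
Step 2. [-6*(5*((x - 4) + 7)) = -60] -6·(inner) — divide through by -6 ⇒ div: 5*((x - 4) + 7) = 10.
Step 3. [5*((x - 4) + 7) = 10] 5·(inner) — divide through by 5. So div: (x - 4) + 7 = 2.
Step 4. [(x - 4) + 7 = 2] 7 comes off first (subtract 7). So sub: x - 4 = -5.
Step 5. [x - 4 = -5] the outer -4 inverts by adding 4 ⇒ sub: x = -1.

Answer: x ∈ {-1}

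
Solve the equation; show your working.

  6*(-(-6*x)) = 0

Step 1. [6*(-(-6*x)) = 0] leading coefficient 6: divide by 6 ⇒ div: -(-6*x) = 0.
Step 2. [-(-6*x) = 0] leading − — multiply by −1 ⇒ neg: -6*x = 0.
Step 3. [-6*x = 0] divide by the outer -6. So div: x = 0.

Answer: x ∈ {0}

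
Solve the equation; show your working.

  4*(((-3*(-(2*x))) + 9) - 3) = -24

Step 1. [4*(((-3*(-(2*x))) + 9) - 3) = -24] 4·(inner) — divide through by 4. So div: ((-3*(-(2*x))) + 9) - 3 = -6.
Step 2. [((-3*(-(2*x))) + 9) - 3 = -6] -3 is outermost — add 3 both sides. So sub: (-3*(-(2*x))) + 9 = -3.
Step 3. [(-3*(-(2*x))) + 9 = -3] subtract 9: x sits inside (… + 9), so sub: -3*(-(2*x)) = -12.
Step 4. [-3*(-(2*x)) = -12] LHS = -3·(…); ÷-3 both sides ⇒ div: -(2*x) = 4.
Step 5. [-(2*x) = 4] leading − — multiply by −1 ⇒ neg: 2*x = -4.
Step 6. [2*x = -4] 2 out front; divide by 2 ⇒ div: x = -2.

Answer: x ∈ {-2}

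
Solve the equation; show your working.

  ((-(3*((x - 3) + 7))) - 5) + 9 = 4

Step 1. [((-(3*((x - 3) + 7))) - 5) + 9 = 4] peel the +9: subtract 9 from each side. So sub: (-(3*((x - 3) + 7))) - 5 = -5.
Step 2. [(-(3*((x - 3) + 7))) - 5 = -5] 5 comes off first (add 5) ⇒ sub: -(3*((x - 3) + 7)) = 0.
Step 3. [-(3*((x - 3) + 7)) = 0] leading − — multiply by −1, so neg: 3*((x - 3) + 7) = 0.
Step 4. [3*((x - 3) + 7) = 0] 3 out front; divide by 3. So div: (x - 3) + 7 = 0.
Step 5. [(x - 3) + 7 = 0] 7 comes off first (subtract 7) ⇒ sub: x - 3 = -7.
Step 6. [x - 3 = -7] add 3: x sits inside (… - 3), so sub: x = -4.

Answer: x ∈ {-4}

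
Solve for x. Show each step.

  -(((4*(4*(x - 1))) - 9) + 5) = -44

Step 1. [-(((4*(4*(x - 1))) - 9) + 5) = -44] LHS negated; negate both sides. So neg: ((4*(4*(x - 1))) - 9) + 5 = 44.
Step 2. [((4*(4*(x - 1))) - 9) + 5 = 44] the outer +5 inverts by subtracting 5. So sub: (4*(4*(x - 1))) - 9 = 39.
Step 3. [(4*(4*(x - 1))) - 9 = 39] add 9: x sits inside (… - 9), so sub: 4*(4*(x - 1)) = 48.
Step 4. [4*(4*(x - 1)) = 48] leading coefficient 4: divide by 4, so div: 4*(x - 1) = 12.
Step 5. [4*(x - 1) = 12] LHS = 4·(…); ÷4 both sides, so div: x - 1 = 3.
Step 6. [x - 1 = 3] add 1: x sits inside (… - 1). So sub: x = 4.

Answer: x ∈ {4}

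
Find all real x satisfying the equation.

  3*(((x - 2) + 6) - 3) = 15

Step 1. [3*(((x - 2) + 6) - 3) = 15] 3 out front; divide by 3. So div: ((x - 2) + 6) - 3 = 5.
Step 2. [((x - 2) + 6) - 3 = 5] peel the -3: add 3 from each side ⇒ sub: (x - 2) + 6 = 8.
Step 3. [(x - 2) + 6 = 8] 6 comes off first (subtract 6) ⇒ sub: x - 2 = 2.
Step 4. [x - 2 = 2] -2 is outermost — add 2 both sides. So sub: x = 4.

Answer: x ∈ {4}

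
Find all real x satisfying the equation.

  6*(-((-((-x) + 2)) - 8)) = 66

Step 1. [6*(-((-((-x) + 2)) - 8)) = 66] 6 out front; divide by 6, so div: -((-((-x) + 2)) - 8) = 11.
Step 2. [-((-((-x) + 2)) - 8) = 11] flip signs both sides ⇒ neg: (-((-x) + 2)) - 8 = -11.
Step 3. [(-((-x) + 2)) - 8 = -11] -8 is outermost — add 8 both sides, so sub: -((-x) + 2) = -3.
Step 4. [-((-x) + 2) = -3] LHS negated; negate both sides, so neg: (-x) + 2 = 3.
Step 5. [(-x) + 2 = 3] 2 comes off first (subtract 2), so sub: -x = 1.
Step 6. [-x = 1] flip signs both sides. So neg: x = -1.

Answer: x ∈ {-1}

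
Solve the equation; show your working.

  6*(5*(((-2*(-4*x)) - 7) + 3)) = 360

Step 1. [6*(5*(((-2*(-4*x)) - 7) + 3)) = 360] 6 out front; divide by 6 ⇒ div: 5*(((-2*(-4*x)) - 7) + 3) = 60.
Step 2. [5*(((-2*(-4*x)) - 7) + 3) = 60] LHS = 5·(…); ÷5 both sides ⇒ div: ((-2*(-4*x)) - 7) + 3 = 12.
Step 3. [((-2*(-4*x)) - 7) + 3 = 12] the outer +3 inverts by subtracting 3, so sub: (-2*(-4*x)) - 7 = 9.
Step 4. [(-2*(-4*x)) - 7 = 9] -7 is outermost — add 7 both sides, so sub: -2*(-4*x) = 16.
Step 5. [-2*(-4*x) = 16] -2 out front; divide by -2 ⇒ div: -4*x = -8.
Step 6. [-4*x = -8] leading coefficient -4: divide by -4 ⇒ div: x = 2.

Answer: x ∈ {2}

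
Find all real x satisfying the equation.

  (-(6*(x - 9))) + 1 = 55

Step 1. [(-(6*(x - 9))) + 1 = 55] peel the +1: subtract 1 from each side. So sub: -(6*(x - 9)) = 54.
Step 2. [-(6*(x - 9)) = 54] flip signs both sides, so neg: 6*(x - 9) = -54.
Step 3. [6*(x - 9) = -54] 6·(inner) — divide through by 6. So div: x - 9 = -9.
Step 4. [x - 9 = -9] the outer -9 inverts by adding 9 ⇒ sub: x = 0.

Answer: x ∈ {0}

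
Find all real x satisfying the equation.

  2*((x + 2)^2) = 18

Step 1. [2*((x + 2)^2) = 18] 2·(inner) — divide through by 2, so div: (x + 2)^2 = 9.
Step 2. [(x + 2)^2 = 9] 9 ≥ 0, LHS is (·)² — take ±√ ⇒ sqrt: x + 2 = 3 or -3.
Step 3. [x + 2 = 3 or -3] the outer +2 inverts by subtracting 2, so sub: x = 1 or -5.

Answer: x ∈ {-5, 1}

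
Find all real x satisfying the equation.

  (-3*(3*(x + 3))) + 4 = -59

Step 1. [(-3*(3*(x + 3))) + 4 = -59] subtract 4: x sits inside (… + 4), so sub: -3*(3*(x + 3)) = -63.
Step 2. [-3*(3*(x + 3)) = -63] -3 out front; divide by -3, so div: 3*(x + 3) = 21.
Step 3. [3*(x + 3) = 21] 3 out front; divide by 3 ⇒ div: x + 3 = 7.
Step 4. [x + 3 = 7] +3 is outermost — subtract 3 both sides, so sub: x = 4.

Answer: x ∈ {4}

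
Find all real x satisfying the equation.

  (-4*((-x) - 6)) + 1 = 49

Step 1. [(-4*((-x) - 6)) + 1 = 49] 1 comes off first (subtract 1). So sub: -4*((-x) - 6) = 48.
Step 2. [-4*((-x) - 6) = 48] -4 out front; divide by -4, so div: (-x) - 6 = -12.
Step 3. [(-x) - 6 = -12] 6 comes off first (add 6). So sub: -x = -6.
Step 4. [-x = -6] LHS negated; negate both sides ⇒ neg: x = 6.

Answer: x ∈ {6}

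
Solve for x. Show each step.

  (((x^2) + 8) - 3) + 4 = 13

Step 1. [(((x^2) + 8) - 3) + 4 = 13] peel the +4: subtract 4 from each side, so sub: ((x^2) + 8) - 3 = 9.
Step 2. [((x^2) + 8) - 3 = 9] peel the -3: add 3 from each side. So sub: (x^2) + 8 = 12.
Step 3. [(x^2) + 8 = 12] peel the +8: subtract 8 from each side, so sub: x^2 = 4.
Step 4. [x^2 = 4] √ both sides: 4 ≥ 0 gives two branches, so sqrt: x = 2 or -2.

Answer: x ∈ {-2, 2}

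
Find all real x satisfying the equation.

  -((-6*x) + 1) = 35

Step 1. [-((-6*x) + 1) = 35] leading − — multiply by −1. So neg: (-6*x) + 1 = -35.
Step 2. [(-6*x) + 1 = -35] the outer +1 inverts by subtracting 1, so sub: -6*x = -36.
Step 3. [-6*x = -36] divide by the outer -6 ⇒ div: x = 6.

Answer: x ∈ {6}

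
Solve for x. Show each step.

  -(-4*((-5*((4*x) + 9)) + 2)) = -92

Step 1. [-(-4*((-5*((4*x) + 9)) + 2)) = -92] leading − — multiply by −1. So neg: -4*((-5*((4*x) + 9)) + 2) = 92.
Step 2. [-4*((-5*((4*x) + 9)) + 2) = 92] LHS = -4·(…); ÷-4 both sides ⇒ div: (-5*((4*x) + 9)) + 2 = -23.
Step 3. [(-5*((4*x) + 9)) + 2 = -23] 2 comes off first (subtract 2). So sub: -5*((4*x) + 9) = -25.
Step 4. [-5*((4*x) + 9) = -25] -5·(inner) — divide through by -5 ⇒ div: (4*x) + 9 = 5.
Step 5. [(4*x) + 9 = 5] 9 comes off first (subtract 9). So sub: 4*x = -4.
Step 6. [4*x = -4] LHS = 4·(…); ÷4 both sides ⇒ div: x = -1.

Answer: x ∈ {-1}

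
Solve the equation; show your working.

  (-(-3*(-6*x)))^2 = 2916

Step 1. [(-(-3*(-6*x)))^2 = 2916] √ both sides: 2916 ≥ 0 gives two branches, so sqrt: -(-3*(-6*x)) = 54 or -54.
Step 2. [-(-3*(-6*x)) = 54 or -54] LHS negated; negate both sides. So neg: -3*(-6*x) = -54 or 54.
Step 3. [-3*(-6*x) = -54 or 54] -3·(inner) — divide through by -3 ⇒ div: -6*x = 18 or -18.
Step 4. [-6*x = 18 or -18] leading coefficient -6: divide by -6, so div: x = -3 or 3.

Answer: x ∈ {-3, 3}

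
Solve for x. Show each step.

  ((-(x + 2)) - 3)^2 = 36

Step 1. [((-(x + 2)) - 3)^2 = 36] √ both sides: 36 ≥ 0 gives two branches. So sqrt: (-(x + 2)) - 3 = 6 or -6.
Step 2. [(-(x + 2)) - 3 = 6 or -6] peel the -3: add 3 from each side, so sub: -(x + 2) = 9 or -3.
Step 3. [-(x + 2) = 9 or -3] flip signs both sides. So neg: x + 2 = -9 or 3.
Step 4. [x + 2 = -9 or 3] subtract 2: x sits inside (… + 2), so sub: x = -11 or 1.

Answer: x ∈ {-11, 1}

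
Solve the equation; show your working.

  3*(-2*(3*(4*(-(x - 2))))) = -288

Step 1. [3*(-2*(3*(4*(-(x - 2))))) = -288] leading coefficient 3: divide by 3. So div: -2*(3*(4*(-(x - 2)))) = -96.
Step 2. [-2*(3*(4*(-(x - 2)))) = -96] divide by the outer -2, so div: 3*(4*(-(x - 2))) = 48.
Step 3. [3*(4*(-(x - 2))) = 48] divide by the outer 3 ⇒ div: 4*(-(x - 2)) = 16.
Step 4. [4*(-(x - 2)) = 16] 4·(inner) — divide through by 4, so div: -(x - 2) = 4.
Step 5. [-(x - 2) = 4] LHS negated; negate both sides. So neg: x - 2 = -4.
Step 6. [x - 2 = -4] -2 is outermost — add 2 both sides ⇒ sub: x = -2.

Answer: x ∈ {-2}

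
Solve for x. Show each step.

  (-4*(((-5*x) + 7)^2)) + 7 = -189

Step 1. [(-4*(((-5*x) + 7)^2)) + 7 = -189] subtract 7: x sits inside (… + 7) ⇒ sub: -4*(((-5*x) + 7)^2) = -196.
Step 2. [-4*(((-5*x) + 7)^2) = -196] -4·(inner) — divide through by -4 ⇒ div: ((-5*x) + 7)^2 = 49.
Step 3. [((-5*x) + 7)^2 = 49] 49 ≥ 0, LHS is (·)² — take ±√ ⇒ sqrt: (-5*x) + 7 = 7 or -7.
Step 4. [(-5*x) + 7 = 7 or -7] the outer +7 inverts by subtracting 7. So sub: -5*x = 0 or -14.
Step 5. [-5*x = 0 or -14] LHS = -5·(…); ÷-5 both sides. So div: x = 0 or 14/5.

Answer: x ∈ {0, 14/5}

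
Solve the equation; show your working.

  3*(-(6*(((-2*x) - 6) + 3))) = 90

Step 1. [3*(-(6*(((-2*x) - 6) + 3))) = 90] 3 out front; divide by 3 ⇒ div: -(6*(((-2*x) - 6) + 3)) = 30.
Step 2. [-(6*(((-2*x) - 6) + 3)) = 30] leading − — multiply by −1. So neg: 6*(((-2*x) - 6) + 3) = -30.
Step 3. [6*(((-2*x) - 6) + 3) = -30] 6·(inner) — divide through by 6 ⇒ div: ((-2*x) - 6) + 3 = -5.
Step 4. [((-2*x) - 6) + 3 = -5] 3 comes off first (subtract 3). So sub: (-2*x) - 6 = -8.
Step 5. [(-2*x) - 6 = -8] 6 comes off first (add 6) ⇒ sub: -2*x = -2.
Step 6. [-2*x = -2] divide by the outer -2 ⇒ div: x = 1.

Answer: x ∈ {1}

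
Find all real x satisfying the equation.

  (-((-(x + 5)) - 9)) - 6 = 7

Step 1. [(-((-(x + 5)) - 9)) - 6 = 7] add 6: x sits inside (… - 6), so sub: -((-(x + 5)) - 9) = 13.
Step 2. [-((-(x + 5)) - 9) = 13] LHS negated; negate both sides. So neg: (-(x + 5)) - 9 = -13.
Step 3. [(-(x + 5)) - 9 = -13] the outer -9 inverts by adding 9 ⇒ sub: -(x + 5) = -4.
Step 4. [-(x + 5) = -4] leading − — multiply by −1. So neg: x + 5 = 4.
Step 5. [x + 5 = 4] the outer +5 inverts by subtracting 5. So sub: x = -1.

Answer: x ∈ {-1}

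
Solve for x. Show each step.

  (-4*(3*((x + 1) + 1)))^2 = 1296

Step 1. [(-4*(3*((x + 1) + 1)))^2 = 1296] √ both sides: 1296 ≥ 0 gives two branches, so sqrt: -4*(3*((x + 1) + 1)) = 36 or -36.
Step 2. [-4*(3*((x + 1) + 1)) = 36 or -36] leading coefficient -4: divide by -4, so div: 3*((x + 1) + 1) = -9 or 9.
Step 3. [3*((x + 1) + 1) = -9 or 9] divide by the outer 3, so div: (x + 1) + 1 = -3 or 3.
Step 4. [(x + 1) + 1 = -3 or 3] subtract 1: x sits inside (… + 1) ⇒ sub: x + 1 = -4 or 2.
Step 5. [x + 1 = -4 or 2] subtract 1: x sits inside (… + 1), so sub: x = -5 or 1.

Answer: x ∈ {-5, 1}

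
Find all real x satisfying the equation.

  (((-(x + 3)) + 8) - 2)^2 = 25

Step 1. [(((-(x + 3)) + 8) - 2)^2 = 25] LHS squared, RHS 25 ≥ 0: apply √ (±), so sqrt: ((-(x + 3)) + 8) - 2 = 5 or -5.
Step 2. [((-(x + 3)) + 8) - 2 = 5 or -5] 2 comes off first (add 2). So sub: (-(x + 3)) + 8 = 7 or -3.
Step 3. [(-(x + 3)) + 8 = 7 or -3] peel the +8: subtract 8 from each side ⇒ sub: -(x + 3) = -1 or -11.
Step 4. [-(x + 3) = -1 or -11] flip signs both sides, so neg: x + 3 = 1 or 11.
Step 5. [x + 3 = 1 or 11] peel the +3: subtract 3 from each side, so sub: x = -2 or 8.

Answer: x ∈ {-2, 8}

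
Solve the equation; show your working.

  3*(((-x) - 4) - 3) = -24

Step 1. [3*(((-x) - 4) - 3) = -24] divide by the outer 3. So div: ((-x) - 4) - 3 = -8.
Step 2. [((-x) - 4) - 3 = -8] the outer -3 inverts by adding 3, so sub: (-x) - 4 = -5.
Step 3. [(-x) - 4 = -5] -4 is outermost — add 4 both sides ⇒ sub: -x = -1.
Step 4. [-x = -1] flip signs both sides. So neg: x = 1.

Answer: x ∈ {1}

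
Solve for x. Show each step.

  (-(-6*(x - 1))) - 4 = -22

Step 1. [(-(-6*(x - 1))) - 4 = -22] the outer -4 inverts by adding 4, so sub: -(-6*(x - 1)) = -18.
Step 2. [-(-6*(x - 1)) = -18] flip signs both sides ⇒ neg: -6*(x - 1) = 18.
Step 3. [-6*(x - 1) = 18] -6 out front; divide by -6, so div: x - 1 = -3.
Step 4. [x - 1 = -3] -1 is outermost — add 1 both sides ⇒ sub: x = -2.

Answer: x ∈ {-2}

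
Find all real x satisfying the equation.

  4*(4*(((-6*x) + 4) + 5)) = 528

Step 1. [4*(4*(((-6*x) + 4) + 5)) = 528] 4 out front; divide by 4. So div: 4*(((-6*x) + 4) + 5) = 132.
Step 2. [4*(((-6*x) + 4) + 5) = 132] LHS = 4·(…); ÷4 both sides, so div: ((-6*x) + 4) + 5 = 33.
Step 3. [((-6*x) + 4) + 5 = 33] +5 is outermost — subtract 5 both sides, so sub: (-6*x) + 4 = 28.
Step 4. [(-6*x) + 4 = 28] subtract 4: x sits inside (… + 4). So sub: -6*x = 24.
Step 5. [-6*x = 24] -6 out front; divide by -6. So div: x = -4.

Answer: x ∈ {-4}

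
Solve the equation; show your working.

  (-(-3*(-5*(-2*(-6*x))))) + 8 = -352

Step 1. [(-(-3*(-5*(-2*(-6*x))))) + 8 = -352] subtract 8: x sits inside (… + 8) ⇒ sub: -(-3*(-5*(-2*(-6*x)))) = -360.
Step 2. [-(-3*(-5*(-2*(-6*x)))) = -360] flip signs both sides. So neg: -3*(-5*(-2*(-6*x))) = 360.
Step 3. [-3*(-5*(-2*(-6*x))) = 360] divide by the outer -3, so div: -5*(-2*(-6*x)) = -120.
Step 4. [-5*(-2*(-6*x)) = -120] divide by the outer -5 ⇒ div: -2*(-6*x) = 24.
Step 5. [-2*(-6*x) = 24] leading coefficient -2: divide by -2 ⇒ div: -6*x = -12.
Step 6. [-6*x = -12] leading coefficient -6: divide by -6 ⇒ div: x = 2.

Answer: x ∈ {2}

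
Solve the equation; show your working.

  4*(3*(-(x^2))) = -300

Step 1. [4*(3*(-(x^2))) = -300] 4 out front; divide by 4, so div: 3*(-(x^2)) = -75.
Step 2. [3*(-(x^2)) = -75] 3·(inner) — divide through by 3. So div: -(x^2) = -25.
Step 3. [-(x^2) = -25] flip signs both sides ⇒ neg: x^2 = 25.
Step 4. [x^2 = 25] √ both sides: 25 ≥ 0 gives two branches, so sqrt: x = 5 or -5.

Answer: x ∈ {-5, 5}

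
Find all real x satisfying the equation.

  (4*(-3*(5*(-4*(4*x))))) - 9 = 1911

Step 1. [(4*(-3*(5*(-4*(4*x))))) - 9 = 1911] -9 is outermost — add 9 both sides, so sub: 4*(-3*(5*(-4*(4*x)))) = 1920.
Step 2. [4*(-3*(5*(-4*(4*x)))) = 1920] divide by the outer 4, so div: -3*(5*(-4*(4*x))) = 480.
Step 3. [-3*(5*(-4*(4*x))) = 480] divide by the outer -3. So div: 5*(-4*(4*x)) = -160.
Step 4. [5*(-4*(4*x)) = -160] LHS = 5·(…); ÷5 both sides. So div: -4*(4*x) = -32.
Step 5. [-4*(4*x) = -32] leading coefficient -4: divide by -4 ⇒ div: 4*x = 8.
Step 6. [4*x = 8] leading coefficient 4: divide by 4, so div: x = 2.

Answer: x ∈ {2}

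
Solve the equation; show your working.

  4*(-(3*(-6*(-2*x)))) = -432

Step 1. [4*(-(3*(-6*(-2*x)))) = -432] LHS = 4·(…); ÷4 both sides, so div: -(3*(-6*(-2*x))) = -108.
Step 2. [-(3*(-6*(-2*x))) = -108] LHS negated; negate both sides, so neg: 3*(-6*(-2*x)) = 108.
Step 3. [3*(-6*(-2*x)) = 108] LHS = 3·(…); ÷3 both sides, so div: -6*(-2*x) = 36.
Step 4. [-6*(-2*x) = 36] leading coefficient -6: divide by -6 ⇒ div: -2*x = -6.
Step 5. [-2*x = -6] -2 out front; divide by -2, so div: x = 3.

Answer: x ∈ {3}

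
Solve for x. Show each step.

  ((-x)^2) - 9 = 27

Step 1. [((-x)^2) - 9 = 27] 9 comes off first (add 9) ⇒ sub: (-x)^2 = 36.
Step 2. [(-x)^2 = 36] LHS squared, RHS 36 ≥ 0: apply √ (±) ⇒ sqrt: -x = 6 or -6.
Step 3. [-x = 6 or -6] LHS negated; negate both sides, so neg: x = -6 or 6.

Answer: x ∈ {-6, 6}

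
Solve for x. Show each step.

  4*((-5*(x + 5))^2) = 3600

Step 1. [4*((-5*(x + 5))^2) = 3600] 4 out front; divide by 4, so div: (-5*(x + 5))^2 = 900.
Step 2. [(-5*(x + 5))^2 = 900] √ both sides: 900 ≥ 0 gives two branches ⇒ sqrt: -5*(x + 5) = 30 or -30.
Step 3. [-5*(x + 5) = 30 or -30] -5 out front; divide by -5, so div: x + 5 = -6 or 6.
Step 4. [x + 5 = -6 or 6] 5 comes off first (subtract 5). So sub: x = -11 or 1.

Answer: x ∈ {-11, 1}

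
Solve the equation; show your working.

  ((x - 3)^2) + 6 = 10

Step 1. [((x - 3)^2) + 6 = 10] subtract 6: x sits inside (… + 6), so sub: (x - 3)^2 = 4.
Step 2. [(x - 3)^2 = 4] LHS squared, RHS 4 ≥ 0: apply √ (±), so sqrt: x - 3 = 2 or -2.
Step 3. [x - 3 = 2 or -2] peel the -3: add 3 from each side ⇒ sub: x = 5 or 1.

Answer: x ∈ {1, 5}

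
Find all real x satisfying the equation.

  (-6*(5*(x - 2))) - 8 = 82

Step 1. [(-6*(5*(x - 2))) - 8 = 82] peel the -8: add 8 from each side ⇒ sub: -6*(5*(x - 2)) = 90.
Step 2. [-6*(5*(x - 2)) = 90] divide by the outer -6, so div: 5*(x - 2) = -15.
Step 3. [5*(x - 2) = -15] 5 out front; divide by 5 ⇒ div: x - 2 = -3.
Step 4. [x - 2 = -3] the outer -2 inverts by adding 2. So sub: x = -1.

Answer: x ∈ {-1}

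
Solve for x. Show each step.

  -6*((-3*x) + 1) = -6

Step 1. [-6*((-3*x) + 1) = -6] divide by the outer -6. So div: (-3*x) + 1 = 1.
Step 2. [(-3*x) + 1 = 1] 1 comes off first (subtract 1) ⇒ sub: -3*x = 0.
Step 3. [-3*x = 0] divide by the outer -3 ⇒ div: x = 0.

Answer: x ∈ {0}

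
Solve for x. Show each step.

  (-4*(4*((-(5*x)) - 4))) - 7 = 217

Step 1. [(-4*(4*((-(5*x)) - 4))) - 7 = 217] 7 comes off first (add 7), so sub: -4*(4*((-(5*x)) - 4)) = 224.
Step 2. [-4*(4*((-(5*x)) - 4)) = 224] LHS = -4·(…); ÷-4 both sides, so div: 4*((-(5*x)) - 4) = -56.
Step 3. [4*((-(5*x)) - 4) = -56] LHS = 4·(…); ÷4 both sides, so div: (-(5*x)) - 4 = -14.
Step 4. [(-(5*x)) - 4 = -14] the outer -4 inverts by adding 4. So sub: -(5*x) = -10.
Step 5. [-(5*x) = -10] flip signs both sides, so neg: 5*x = 10.
Step 6. [5*x = 10] 5·(inner) — divide through by 5 ⇒ div: x = 2.

Answer: x ∈ {2}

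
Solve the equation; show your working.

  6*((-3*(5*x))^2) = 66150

Step 1. [6*((-3*(5*x))^2) = 66150] leading coefficient 6: divide by 6, so div: (-3*(5*x))^2 = 11025.
Step 2. [(-3*(5*x))^2 = 11025] LHS squared, RHS 11025 ≥ 0: apply √ (±) ⇒ sqrt: -3*(5*x) = 105 or -105.
Step 3. [-3*(5*x) = 105 or -105] -3·(inner) — divide through by -3, so div: 5*x = -35 or 35.
Step 4. [5*x = -35 or 35] LHS = 5·(…); ÷5 both sides, so div: x = -7 or 7.

Answer: x ∈ {-7, 7}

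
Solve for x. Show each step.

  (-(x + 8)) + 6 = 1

Step 1. [(-(x + 8)) + 6 = 1] 6 comes off first (subtract 6), so sub: -(x + 8) = -5.
Step 2. [-(x + 8) = -5] flip signs both sides, so neg: x + 8 = 5.
Step 3. [x + 8 = 5] 8 comes off first (subtract 8), so sub: x = -3.

Answer: x ∈ {-3}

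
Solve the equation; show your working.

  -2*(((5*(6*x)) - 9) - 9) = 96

Step 1. [-2*(((5*(6*x)) - 9) - 9) = 96] leading coefficient -2: divide by -2 ⇒ div: ((5*(6*x)) - 9) - 9 = -48.
Step 2. [((5*(6*x)) - 9) - 9 = -48] 9 comes off first (add 9), so sub: (5*(6*x)) - 9 = -39.
Step 3. [(5*(6*x)) - 9 = -39] add 9: x sits inside (… - 9). So sub: 5*(6*x) = -30.
Step 4. [5*(6*x) = -30] LHS = 5·(…); ÷5 both sides. So div: 6*x = -6.
Step 5. [6*x = -6] 6 out front; divide by 6, so div: x = -1.

Answer: x ∈ {-1}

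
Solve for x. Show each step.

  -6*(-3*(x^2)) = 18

Step 1. [-6*(-3*(x^2)) = 18] divide by the outer -6. So div: -3*(x^2) = -3.
Step 2. [-3*(x^2) = -3] -3 out front; divide by -3, so div: x^2 = 1.
Step 3. [x^2 = 1] √ both sides: 1 ≥ 0 gives two branches. So sqrt: x = 1 or -1.

Answer: x ∈ {-1, 1}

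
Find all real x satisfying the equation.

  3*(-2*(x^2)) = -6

Step 1. [3*(-2*(x^2)) = -6] 3·(inner) — divide through by 3. So div: -2*(x^2) = -2.
Step 2. [-2*(x^2) = -2] -2 out front; divide by -2, so div: x^2 = 1.
Step 3. [x^2 = 1] √ both sides: 1 ≥ 0 gives two branches ⇒ sqrt: x = 1 or -1.

Answer: x ∈ {-1, 1}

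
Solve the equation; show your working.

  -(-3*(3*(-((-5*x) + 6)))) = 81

Step 1. [-(-3*(3*(-((-5*x) + 6)))) = 81] LHS negated; negate both sides. So neg: -3*(3*(-((-5*x) + 6))) = -81.
Step 2. [-3*(3*(-((-5*x) + 6))) = -81] -3 out front; divide by -3 ⇒ div: 3*(-((-5*x) + 6)) = 27.
Step 3. [3*(-((-5*x) + 6)) = 27] 3·(inner) — divide through by 3. So div: -((-5*x) + 6) = 9.
Step 4. [-((-5*x) + 6) = 9] leading − — multiply by −1, so neg: (-5*x) + 6 = -9.
Step 5. [(-5*x) + 6 = -9] peel the +6: subtract 6 from each side. So sub: -5*x = -15.
Step 6. [-5*x = -15] LHS = -5·(…); ÷-5 both sides, so div: x = 3.

Answer: x ∈ {3}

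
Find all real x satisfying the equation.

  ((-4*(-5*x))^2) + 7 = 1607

Step 1. [((-4*(-5*x))^2) + 7 = 1607] subtract 7: x sits inside (… + 7). So sub: (-4*(-5*x))^2 = 1600.
Step 2. [(-4*(-5*x))^2 = 1600] √ both sides: 1600 ≥ 0 gives two branches, so sqrt: -4*(-5*x) = 40 or -40.
Step 3. [-4*(-5*x) = 40 or -40] -4 out front; divide by -4 ⇒ div: -5*x = -10 or 10.
Step 4. [-5*x = -10 or 10] LHS = -5·(…); ÷-5 both sides, so div: x = 2 or -2.

Answer: x ∈ {-2, 2}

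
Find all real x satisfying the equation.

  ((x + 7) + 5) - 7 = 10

Step 1. [((x + 7) + 5) - 7 = 10] peel the -7: add 7 from each side, so sub: (x + 7) + 5 = 17.
Step 2. [(x + 7) + 5 = 17] +5 is outermost — subtract 5 both sides ⇒ sub: x + 7 = 12.
Step 3. [x + 7 = 12] subtract 7: x sits inside (… + 7) ⇒ sub: x = 5.

Answer: x ∈ {5}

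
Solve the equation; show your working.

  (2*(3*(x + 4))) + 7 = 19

Step 1. [(2*(3*(x + 4))) + 7 = 19] subtract 7: x sits inside (… + 7) ⇒ sub: 2*(3*(x + 4)) = 12.
Step 2. [2*(3*(x + 4)) = 12] 2 out front; divide by 2 ⇒ div: 3*(x + 4) = 6.
Step 3. [3*(x + 4) = 6] divide by the outer 3 ⇒ div: x + 4 = 2.
Step 4. [x + 4 = 2] 4 comes off first (subtract 4). So sub: x = -2.

Answer: x ∈ {-2}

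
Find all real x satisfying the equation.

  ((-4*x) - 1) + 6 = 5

Step 1. [((-4*x) - 1) + 6 = 5] the outer +6 inverts by subtracting 6, so sub: (-4*x) - 1 = -1.
Step 2. [(-4*x) - 1 = -1] the outer -1 inverts by adding 1 ⇒ sub: -4*x = 0.
Step 3. [-4*x = 0] -4 out front; divide by -4 ⇒ div: x = 0.

Answer: x ∈ {0}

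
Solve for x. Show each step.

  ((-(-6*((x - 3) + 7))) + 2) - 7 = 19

Step 1. [((-(-6*((x - 3) + 7))) + 2) - 7 = 19] 7 comes off first (add 7), so sub: (-(-6*((x - 3) + 7))) + 2 = 26.
Step 2. [(-(-6*((x - 3) + 7))) + 2 = 26] 2 comes off first (subtract 2), so sub: -(-6*((x - 3) + 7)) = 24.
Step 3. [-(-6*((x - 3) + 7)) = 24] leading − — multiply by −1 ⇒ neg: -6*((x - 3) + 7) = -24.
Step 4. [-6*((x - 3) + 7) = -24] leading coefficient -6: divide by -6. So div: (x - 3) + 7 = 4.
Step 5. [(x - 3) + 7 = 4] +7 is outermost — subtract 7 both sides. So sub: x - 3 = -3.
Step 6. [x - 3 = -3] peel the -3: add 3 from each side, so sub: x = 0.

Answer: x ∈ {0}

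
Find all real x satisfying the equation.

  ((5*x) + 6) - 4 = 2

Step 1. [((5*x) + 6) - 4 = 2] -4 is outermost — add 4 both sides. So sub: (5*x) + 6 = 6.
Step 2. [(5*x) + 6 = 6] the outer +6 inverts by subtracting 6, so sub: 5*x = 0.
Step 3. [5*x = 0] 5·(inner) — divide through by 5. So div: x = 0.

Answer: x ∈ {0}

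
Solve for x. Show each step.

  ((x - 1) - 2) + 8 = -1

Step 1. [((x - 1) - 2) + 8 = -1] 8 comes off first (subtract 8), so sub: (x - 1) - 2 = -9.
Step 2. [(x - 1) - 2 = -9] peel the -2: add 2 from each side ⇒ sub: x - 1 = -7.
Step 3. [x - 1 = -7] peel the -1: add 1 from each side, so sub: x = -6.

Answer: x ∈ {-6}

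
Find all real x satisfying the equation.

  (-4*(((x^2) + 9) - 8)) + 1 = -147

Step 1. [(-4*(((x^2) + 9) - 8)) + 1 = -147] the outer +1 inverts by subtracting 1. So sub: -4*(((x^2) + 9) - 8) = -148.
Step 2. [-4*(((x^2) + 9) - 8) = -148] leading coefficient -4: divide by -4 ⇒ div: ((x^2) + 9) - 8 = 37.
Step 3. [((x^2) + 9) - 8 = 37] 8 comes off first (add 8) ⇒ sub: (x^2) + 9 = 45.
Step 4. [(x^2) + 9 = 45] the outer +9 inverts by subtracting 9. So sub: x^2 = 36.
Step 5. [x^2 = 36] 36 ≥ 0, LHS is (·)² — take ±√ ⇒ sqrt: x = 6 or -6.

Answer: x ∈ {-6, 6}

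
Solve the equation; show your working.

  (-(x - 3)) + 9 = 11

Step 1. [(-(x - 3)) + 9 = 11] the outer +9 inverts by subtracting 9. So sub: -(x - 3) = 2.
Step 2. [-(x - 3) = 2] LHS negated; negate both sides ⇒ neg: x - 3 = -2.
Step 3. [x - 3 = -2] the outer -3 inverts by adding 3, so sub: x = 1.

Answer: x ∈ {1}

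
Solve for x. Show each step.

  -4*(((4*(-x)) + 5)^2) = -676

Step 1. [-4*(((4*(-x)) + 5)^2) = -676] -4 out front; divide by -4 ⇒ div: ((4*(-x)) + 5)^2 = 169.
Step 2. [((4*(-x)) + 5)^2 = 169] √ both sides: 169 ≥ 0 gives two branches. So sqrt: (4*(-x)) + 5 = 13 or -13.
Step 3. [(4*(-x)) + 5 = 13 or -13] peel the +5: subtract 5 from each side ⇒ sub: 4*(-x) = 8 or -18.
Step 4. [4*(-x) = 8 or -18] 4·(inner) — divide through by 4. So div: -x = 2 or -9/2.
Step 5. [-x = 2 or -9/2] leading − — multiply by −1, so neg: x = -2 or 9/2.

Answer: x ∈ {-2, 9/2}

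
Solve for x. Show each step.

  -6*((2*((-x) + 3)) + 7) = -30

Step 1. [-6*((2*((-x) + 3)) + 7) = -30] divide by the outer -6, so div: (2*((-x) + 3)) + 7 = 5.
Step 2. [(2*((-x) + 3)) + 7 = 5] 7 comes off first (subtract 7). So sub: 2*((-x) + 3) = -2.
Step 3. [2*((-x) + 3) = -2] leading coefficient 2: divide by 2. So div: (-x) + 3 = -1.
Step 4. [(-x) + 3 = -1] the outer +3 inverts by subtracting 3, so sub: -x = -4.
Step 5. [-x = -4] flip signs both sides. So neg: x = 4.

Answer: x ∈ {4}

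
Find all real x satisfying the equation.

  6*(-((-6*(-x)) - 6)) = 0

Step 1. [6*(-((-6*(-x)) - 6)) = 0] 6·(inner) — divide through by 6, so div: -((-6*(-x)) - 6) = 0.
Step 2. [-((-6*(-x)) - 6) = 0] LHS negated; negate both sides ⇒ neg: (-6*(-x)) - 6 = 0.
Step 3. [(-6*(-x)) - 6 = 0] -6 is outermost — add 6 both sides, so sub: -6*(-x) = 6.
Step 4. [-6*(-x) = 6] -6 out front; divide by -6. So div: -x = -1.
Step 5. [-x = -1] flip signs both sides. So neg: x = 1.

Answer: x ∈ {1}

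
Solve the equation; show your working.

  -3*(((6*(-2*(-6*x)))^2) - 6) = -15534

Step 1. [-3*(((6*(-2*(-6*x)))^2) - 6) = -15534] leading coefficient -3: divide by -3, so div: ((6*(-2*(-6*x)))^2) - 6 = 5178.
Step 2. [((6*(-2*(-6*x)))^2) - 6 = 5178] peel the -6: add 6 from each side. So sub: (6*(-2*(-6*x)))^2 = 5184.
Step 3. [(6*(-2*(-6*x)))^2 = 5184] 5184 ≥ 0, LHS is (·)² — take ±√, so sqrt: 6*(-2*(-6*x)) = 72 or -72.
Step 4. [6*(-2*(-6*x)) = 72 or -72] leading coefficient 6: divide by 6. So div: -2*(-6*x) = 12 or -12.
Step 5. [-2*(-6*x) = 12 or -12] -2·(inner) — divide through by -2 ⇒ div: -6*x = -6 or 6.
Step 6. [-6*x = -6 or 6] divide by the outer -6, so div: x = 1 or -1.

Answer: x ∈ {-1, 1}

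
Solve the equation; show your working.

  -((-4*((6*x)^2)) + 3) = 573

Step 1. [-((-4*((6*x)^2)) + 3) = 573] LHS negated; negate both sides. So neg: (-4*((6*x)^2)) + 3 = -573.
Step 2. [(-4*((6*x)^2)) + 3 = -573] peel the +3: subtract 3 from each side ⇒ sub: -4*((6*x)^2) = -576.
Step 3. [-4*((6*x)^2) = -576] -4 out front; divide by -4, so div: (6*x)^2 = 144.
Step 4. [(6*x)^2 = 144] LHS squared, RHS 144 ≥ 0: apply √ (±). So sqrt: 6*x = 12 or -12.
Step 5. [6*x = 12 or -12] 6 out front; divide by 6 ⇒ div: x = 2 or -2.

Answer: x ∈ {-2, 2}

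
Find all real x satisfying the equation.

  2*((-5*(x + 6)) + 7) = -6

Step 1. [2*((-5*(x + 6)) + 7) = -6] 2·(inner) — divide through by 2. So div: (-5*(x + 6)) + 7 = -3.
Step 2. [(-5*(x + 6)) + 7 = -3] peel the +7: subtract 7 from each side ⇒ sub: -5*(x + 6) = -10.
Step 3. [-5*(x + 6) = -10] -5 out front; divide by -5. So div: x + 6 = 2.
Step 4. [x + 6 = 2] +6 is outermost — subtract 6 both sides, so sub: x = -4.

Answer: x ∈ {-4}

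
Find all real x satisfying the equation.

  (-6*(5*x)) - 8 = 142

Step 1. [(-6*(5*x)) - 8 = 142] -8 is outermost — add 8 both sides. So sub: -6*(5*x) = 150.
Step 2. [-6*(5*x) = 150] LHS = -6·(…); ÷-6 both sides ⇒ div: 5*x = -25.
Step 3. [5*x = -25] divide by the outer 5, so div: x = -5.

Answer: x ∈ {-5}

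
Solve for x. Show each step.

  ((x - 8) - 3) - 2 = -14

Step 1. [((x - 8) - 3) - 2 = -14] the outer -2 inverts by adding 2. So sub: (x - 8) - 3 = -12.
Step 2. [(x - 8) - 3 = -12] -3 is outermost — add 3 both sides. So sub: x - 8 = -9.
Step 3. [x - 8 = -9] 8 comes off first (add 8), so sub: x = -1.

Answer: x ∈ {-1}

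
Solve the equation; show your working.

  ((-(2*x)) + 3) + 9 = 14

Step 1. [((-(2*x)) + 3) + 9 = 14] peel the +9: subtract 9 from each side. So sub: (-(2*x)) + 3 = 5.
Step 2. [(-(2*x)) + 3 = 5] subtract 3: x sits inside (… + 3) ⇒ sub: -(2*x) = 2.
Step 3. [-(2*x) = 2] leading − — multiply by −1, so neg: 2*x = -2.
Step 4. [2*x = -2] LHS = 2·(…); ÷2 both sides ⇒ div: x = -1.

Answer: x ∈ {-1}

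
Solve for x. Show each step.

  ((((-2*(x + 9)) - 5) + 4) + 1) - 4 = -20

Step 1. [((((-2*(x + 9)) - 5) + 4) + 1) - 4 = -20] -4 is outermost — add 4 both sides, so sub: (((-2*(x + 9)) - 5) + 4) + 1 = -16.
Step 2. [(((-2*(x + 9)) - 5) + 4) + 1 = -16] peel the +1: subtract 1 from each side ⇒ sub: ((-2*(x + 9)) - 5) + 4 = -17.
Step 3. [((-2*(x + 9)) - 5) + 4 = -17] the outer +4 inverts by subtracting 4, so sub: (-2*(x + 9)) - 5 = -21.
Step 4. [(-2*(x + 9)) - 5 = -21] -5 is outermost — add 5 both sides ⇒ sub: -2*(x + 9) = -16.
Step 5. [-2*(x + 9) = -16] leading coefficient -2: divide by -2. So div: x + 9 = 8.
Step 6. [x + 9 = 8] the outer +9 inverts by subtracting 9, so sub: x = -1.

Answer: x ∈ {-1}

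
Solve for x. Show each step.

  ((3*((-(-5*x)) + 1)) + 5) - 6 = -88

Step 1. [((3*((-(-5*x)) + 1)) + 5) - 6 = -88] peel the -6: add 6 from each side. So sub: (3*((-(-5*x)) + 1)) + 5 = -82.
Step 2. [(3*((-(-5*x)) + 1)) + 5 = -82] the outer +5 inverts by subtracting 5. So sub: 3*((-(-5*x)) + 1) = -87.
Step 3. [3*((-(-5*x)) + 1) = -87] leading coefficient 3: divide by 3. So div: (-(-5*x)) + 1 = -29.
Step 4. [(-(-5*x)) + 1 = -29] peel the +1: subtract 1 from each side, so sub: -(-5*x) = -30.
Step 5. [-(-5*x) = -30] flip signs both sides. So neg: -5*x = 30.
Step 6. [-5*x = 30] -5·(inner) — divide through by -5, so div: x = -6.

Answer: x ∈ {-6}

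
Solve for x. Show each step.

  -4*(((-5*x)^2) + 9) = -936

Step 1. [-4*(((-5*x)^2) + 9) = -936] LHS = -4·(…); ÷-4 both sides. So div: ((-5*x)^2) + 9 = 234.
Step 2. [((-5*x)^2) + 9 = 234] the outer +9 inverts by subtracting 9 ⇒ sub: (-5*x)^2 = 225.
Step 3. [(-5*x)^2 = 225] √ both sides: 225 ≥ 0 gives two branches, so sqrt: -5*x = 15 or -15.
Step 4. [-5*x = 15 or -15] -5 out front; divide by -5, so div: x = -3 or 3.

Answer: x ∈ {-3, 3}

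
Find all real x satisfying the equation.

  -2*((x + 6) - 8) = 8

Step 1. [-2*((x + 6) - 8) = 8] leading coefficient -2: divide by -2, so div: (x + 6) - 8 = -4.
Step 2. [(x + 6) - 8 = -4] -8 is outermost — add 8 both sides ⇒ sub: x + 6 = 4.
Step 3. [x + 6 = 4] subtract 6: x sits inside (… + 6). So sub: x = -2.

Answer: x ∈ {-2}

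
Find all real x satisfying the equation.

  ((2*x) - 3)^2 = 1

Step 1. [((2*x) - 3)^2 = 1] √ both sides: 1 ≥ 0 gives two branches, so sqrt: (2*x) - 3 = 1 or -1.
Step 2. [(2*x) - 3 = 1 or -1] 3 comes off first (add 3). So sub: 2*x = 4 or 2.
Step 3. [2*x = 4 or 2] LHS = 2·(…); ÷2 both sides ⇒ div: x = 2 or 1.

Answer: x ∈ {1, 2}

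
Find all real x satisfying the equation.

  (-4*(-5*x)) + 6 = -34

Step 1. [(-4*(-5*x)) + 6 = -34] +6 is outermost — subtract 6 both sides, so sub: -4*(-5*x) = -40.
Step 2. [-4*(-5*x) = -40] -4 out front; divide by -4 ⇒ div: -5*x = 10.
Step 3. [-5*x = 10] -5 out front; divide by -5, so div: x = -2.

Answer: x ∈ {-2}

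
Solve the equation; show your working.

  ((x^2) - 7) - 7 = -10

Step 1. [((x^2) - 7) - 7 = -10] -7 is outermost — add 7 both sides. So sub: (x^2) - 7 = -3.
Step 2. [(x^2) - 7 = -3] add 7: x sits inside (… - 7). So sub: x^2 = 4.
Step 3. [x^2 = 4] √ both sides: 4 ≥ 0 gives two branches ⇒ sqrt: x = 2 or -2.

Answer: x ∈ {-2, 2}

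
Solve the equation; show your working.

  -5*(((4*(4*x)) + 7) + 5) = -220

Step 1. [-5*(((4*(4*x)) + 7) + 5) = -220] divide by the outer -5 ⇒ div: ((4*(4*x)) + 7) + 5 = 44.
Step 2. [((4*(4*x)) + 7) + 5 = 44] subtract 5: x sits inside (… + 5). So sub: (4*(4*x)) + 7 = 39.
Step 3. [(4*(4*x)) + 7 = 39] peel the +7: subtract 7 from each side ⇒ sub: 4*(4*x) = 32.
Step 4. [4*(4*x) = 32] divide by the outer 4. So div: 4*x = 8.
Step 5. [4*x = 8] leading coefficient 4: divide by 4. So div: x = 2.

Answer: x ∈ {2}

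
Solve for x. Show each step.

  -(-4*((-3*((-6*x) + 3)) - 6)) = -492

Step 1. [-(-4*((-3*((-6*x) + 3)) - 6)) = -492] leading − — multiply by −1. So neg: -4*((-3*((-6*x) + 3)) - 6) = 492.
Step 2. [-4*((-3*((-6*x) + 3)) - 6) = 492] LHS = -4·(…); ÷-4 both sides ⇒ div: (-3*((-6*x) + 3)) - 6 = -123.
Step 3. [(-3*((-6*x) + 3)) - 6 = -123] the outer -6 inverts by adding 6, so sub: -3*((-6*x) + 3) = -117.
Step 4. [-3*((-6*x) + 3) = -117] leading coefficient -3: divide by -3, so div: (-6*x) + 3 = 39.
Step 5. [(-6*x) + 3 = 39] +3 is outermost — subtract 3 both sides ⇒ sub: -6*x = 36.
Step 6. [-6*x = 36] -6·(inner) — divide through by -6. So div: x = -6.

Answer: x ∈ {-6}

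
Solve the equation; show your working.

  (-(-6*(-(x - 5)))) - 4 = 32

Step 1. [(-(-6*(-(x - 5)))) - 4 = 32] peel the -4: add 4 from each side, so sub: -(-6*(-(x - 5))) = 36.
Step 2. [-(-6*(-(x - 5))) = 36] leading − — multiply by −1, so neg: -6*(-(x - 5)) = -36.
Step 3. [-6*(-(x - 5)) = -36] -6·(inner) — divide through by -6. So div: -(x - 5) = 6.
Step 4. [-(x - 5) = 6] leading − — multiply by −1, so neg: x - 5 = -6.
Step 5. [x - 5 = -6] the outer -5 inverts by adding 5, so sub: x = -1.

Answer: x ∈ {-1}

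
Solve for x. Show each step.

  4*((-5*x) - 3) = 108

Step 1. [4*((-5*x) - 3) = 108] divide by the outer 4. So div: (-5*x) - 3 = 27.
Step 2. [(-5*x) - 3 = 27] add 3: x sits inside (… - 3) ⇒ sub: -5*x = 30.
Step 3. [-5*x = 30] -5·(inner) — divide through by -5 ⇒ div: x = -6.

Answer: x ∈ {-6}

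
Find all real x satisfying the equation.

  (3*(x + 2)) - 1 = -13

Step 1. [(3*(x + 2)) - 1 = -13] peel the -1: add 1 from each side. So sub: 3*(x + 2) = -12.
Step 2. [3*(x + 2) = -12] 3·(inner) — divide through by 3, so div: x + 2 = -4.
Step 3. [x + 2 = -4] the outer +2 inverts by subtracting 2, so sub: x = -6.

Answer: x ∈ {-6}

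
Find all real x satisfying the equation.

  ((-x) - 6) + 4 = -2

Step 1. [((-x) - 6) + 4 = -2] +4 is outermost — subtract 4 both sides, so sub: (-x) - 6 = -6.
Step 2. [(-x) - 6 = -6] the outer -6 inverts by adding 6, so sub: -x = 0.
Step 3. [-x = 0] leading − — multiply by −1 ⇒ neg: x = 0.

Answer: x ∈ {0}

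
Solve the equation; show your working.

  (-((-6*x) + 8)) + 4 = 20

Step 1. [(-((-6*x) + 8)) + 4 = 20] the outer +4 inverts by subtracting 4 ⇒ sub: -((-6*x) + 8) = 16.
Step 2. [-((-6*x) + 8) = 16] leading − — multiply by −1 ⇒ neg: (-6*x) + 8 = -16.
Step 3. [(-6*x) + 8 = -16] the outer +8 inverts by subtracting 8. So sub: -6*x = -24.
Step 4. [-6*x = -24] -6 out front; divide by -6 ⇒ div: x = 4.

Answer: x ∈ {4}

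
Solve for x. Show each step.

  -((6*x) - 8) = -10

Step 1. [-((6*x) - 8) = -10] leading − — multiply by −1 ⇒ neg: (6*x) - 8 = 10.
Step 2. [(6*x) - 8 = 10] add 8: x sits inside (… - 8). So sub: 6*x = 18.
Step 3. [6*x = 18] 6 out front; divide by 6. So div: x = 3.

Answer: x ∈ {3}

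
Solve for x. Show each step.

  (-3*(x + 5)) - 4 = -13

Step 1. [(-3*(x + 5)) - 4 = -13] 4 comes off first (add 4) ⇒ sub: -3*(x + 5) = -9.
Step 2. [-3*(x + 5) = -9] LHS = -3·(…); ÷-3 both sides, so div: x + 5 = 3.
Step 3. [x + 5 = 3] subtract 5: x sits inside (… + 5). So sub: x = -2.

Answer: x ∈ {-2}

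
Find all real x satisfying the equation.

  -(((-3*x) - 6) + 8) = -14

Step 1. [-(((-3*x) - 6) + 8) = -14] flip signs both sides, so neg: ((-3*x) - 6) + 8 = 14.
Step 2. [((-3*x) - 6) + 8 = 14] peel the +8: subtract 8 from each side. So sub: (-3*x) - 6 = 6.
Step 3. [(-3*x) - 6 = 6] common factor -3 (LHS and 6) — divide through ⇒ factor: x + 2 = -2.
Step 4. [x + 2 = -2] 2 comes off first (subtract 2). So sub: x = -4.

Answer: x ∈ {-4}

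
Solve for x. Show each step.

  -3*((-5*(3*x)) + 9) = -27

Step 1. [-3*((-5*(3*x)) + 9) = -27] -3·(inner) — divide through by -3. So div: (-5*(3*x)) + 9 = 9.
Step 2. [(-5*(3*x)) + 9 = 9] subtract 9: x sits inside (… + 9) ⇒ sub: -5*(3*x) = 0.
Step 3. [-5*(3*x) = 0] LHS = -5·(…); ÷-5 both sides. So div: 3*x = 0.
Step 4. [3*x = 0] 3 out front; divide by 3. So div: x = 0.

Answer: x ∈ {0}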